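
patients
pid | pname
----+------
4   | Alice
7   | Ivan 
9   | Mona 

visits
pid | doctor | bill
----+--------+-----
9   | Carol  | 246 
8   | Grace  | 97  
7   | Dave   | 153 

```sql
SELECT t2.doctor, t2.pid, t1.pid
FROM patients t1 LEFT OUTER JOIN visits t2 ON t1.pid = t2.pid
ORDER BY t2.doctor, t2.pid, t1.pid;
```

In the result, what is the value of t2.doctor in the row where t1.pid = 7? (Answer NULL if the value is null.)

LEFT JOIN keeps every row from `patients`; unmatched rows get NULL for `visits`'s columns.
Matching on t1.pid = t2.pid.
Matched pairs: 2; unmatched t1 rows kept: 1.

Dave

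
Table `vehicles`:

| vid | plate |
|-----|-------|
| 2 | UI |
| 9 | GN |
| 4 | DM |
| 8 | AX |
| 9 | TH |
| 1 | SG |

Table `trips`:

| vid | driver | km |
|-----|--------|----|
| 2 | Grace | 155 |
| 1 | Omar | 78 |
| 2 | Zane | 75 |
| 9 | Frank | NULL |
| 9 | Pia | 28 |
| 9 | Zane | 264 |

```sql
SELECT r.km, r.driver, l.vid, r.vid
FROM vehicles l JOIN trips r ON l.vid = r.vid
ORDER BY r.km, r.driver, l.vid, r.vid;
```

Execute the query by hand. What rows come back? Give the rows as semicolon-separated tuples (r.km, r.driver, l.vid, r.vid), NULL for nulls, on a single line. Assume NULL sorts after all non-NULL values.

INNER JOIN keeps only pairs where the ON condition holds.
Matching on l.vid = r.vid.
- l row (vid=2): matches 2 r row(s) → 2 output row(s).
- l row (vid=9): matches 3 r row(s) → 3 output row(s).
- l row (vid=4): no match → dropped.
- l row (vid=8): no match → dropped.
- l row (vid=9): matches 3 r row(s) → 3 output row(s).
- l row (vid=1): matches 1 r row(s) → 1 output row(s).
After projecting and ordering:
r.km | r.driver | l.vid | r.vid
28 | Pia | 9 | 9
28 | Pia | 9 | 9
75 | Zane | 2 | 2
78 | Omar | 1 | 1
155 | Grace | 2 | 2
264 | Zane | 9 | 9
264 | Zane | 9 | 9
NULL | Frank | 9 | 9
NULL | Frank | 9 | 9

(28, Pia, 9, 9); (28, Pia, 9, 9); (75, Zane, 2, 2); (78, Omar, 1, 1); (155, Grace, 2, 2); (264, Zane, 9, 9); (264, Zane, 9, 9); (NULL, Frank, 9, 9); (NULL, Frank, 9, 9)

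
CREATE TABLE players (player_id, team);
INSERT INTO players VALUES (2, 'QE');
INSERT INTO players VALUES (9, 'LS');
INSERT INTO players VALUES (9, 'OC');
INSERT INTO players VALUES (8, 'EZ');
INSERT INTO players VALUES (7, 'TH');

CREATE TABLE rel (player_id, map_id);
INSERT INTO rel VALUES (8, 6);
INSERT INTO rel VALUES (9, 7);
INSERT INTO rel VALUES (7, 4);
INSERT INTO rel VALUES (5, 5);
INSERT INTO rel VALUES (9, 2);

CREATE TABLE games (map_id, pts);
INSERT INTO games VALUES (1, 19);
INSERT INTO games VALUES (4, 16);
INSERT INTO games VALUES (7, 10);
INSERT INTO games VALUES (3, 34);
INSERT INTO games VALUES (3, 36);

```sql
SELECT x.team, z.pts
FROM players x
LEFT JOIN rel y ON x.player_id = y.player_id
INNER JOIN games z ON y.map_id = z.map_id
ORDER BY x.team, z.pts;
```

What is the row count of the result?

Step 1 — x LEFT JOIN y on player_id → 7 row(s).
Then INNER JOIN `games z` on map_id: keep only rows whose y.map_id appears in z.
Result: 3 row(s).

3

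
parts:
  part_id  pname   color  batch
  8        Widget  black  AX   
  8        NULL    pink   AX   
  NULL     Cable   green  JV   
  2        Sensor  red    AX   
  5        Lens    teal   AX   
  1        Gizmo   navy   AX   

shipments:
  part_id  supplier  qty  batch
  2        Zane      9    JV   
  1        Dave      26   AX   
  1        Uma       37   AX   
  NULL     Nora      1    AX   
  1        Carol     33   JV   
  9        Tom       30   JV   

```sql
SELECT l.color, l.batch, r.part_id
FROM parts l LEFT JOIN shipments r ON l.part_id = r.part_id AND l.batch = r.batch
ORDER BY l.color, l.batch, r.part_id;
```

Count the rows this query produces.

7

LEFT JOIN keeps every row from `parts`; unmatched rows get NULL for `shipments`'s columns.
Matching on l.part_id = r.part_id AND l.batch = r.batch. A NULL in a compared column never satisfies the condition.
- l (part_id=8, batch=AX) has no partner → padded with NULL.
- l (part_id=8, batch=AX) has no partner → padded with NULL.
- l (part_id=NULL, batch=JV) has no partner → padded with NULL.
- l (part_id=2, batch=AX) has no partner → padded with NULL.
- l (part_id=5, batch=AX) has no partner → padded with NULL.
- l (part_id=1, batch=AX) pairs with 2 row(s) of r.
Total: 2 matched + 5 padded = 7 rows.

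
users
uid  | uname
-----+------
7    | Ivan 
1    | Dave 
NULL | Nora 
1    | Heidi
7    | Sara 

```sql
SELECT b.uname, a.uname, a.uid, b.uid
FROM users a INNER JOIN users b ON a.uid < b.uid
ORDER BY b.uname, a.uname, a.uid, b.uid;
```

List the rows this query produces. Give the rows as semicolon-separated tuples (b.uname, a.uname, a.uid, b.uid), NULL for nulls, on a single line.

(Ivan, Dave, 1, 7); (Ivan, Heidi, 1, 7); (Sara, Dave, 1, 7); (Sara, Heidi, 1, 7)

INNER JOIN keeps only pairs where the ON condition holds.
Matching on a.uid < b.uid. A NULL in a compared column never satisfies the condition.
Matched pairs: 4.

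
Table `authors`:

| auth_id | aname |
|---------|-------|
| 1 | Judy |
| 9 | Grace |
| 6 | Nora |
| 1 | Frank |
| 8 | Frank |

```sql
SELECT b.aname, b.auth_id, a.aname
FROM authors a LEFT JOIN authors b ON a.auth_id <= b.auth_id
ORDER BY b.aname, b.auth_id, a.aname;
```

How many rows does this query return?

16

LEFT JOIN keeps every row from `authors a`; unmatched rows get NULL for `authors b`'s columns.
Matching on a.auth_id <= b.auth_id.
Matched pairs: 16; unmatched a rows kept: 0.
Total: 16 rows.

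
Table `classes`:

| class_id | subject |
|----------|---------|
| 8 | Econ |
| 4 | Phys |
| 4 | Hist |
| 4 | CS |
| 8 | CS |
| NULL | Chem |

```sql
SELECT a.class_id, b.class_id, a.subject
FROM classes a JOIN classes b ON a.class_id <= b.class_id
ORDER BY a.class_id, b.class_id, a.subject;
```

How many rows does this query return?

INNER JOIN keeps only pairs where the ON condition holds.
Matching on a.class_id <= b.class_id. A NULL in a compared column never satisfies the condition.
Matched pairs: 19.
Total: 19 rows.

19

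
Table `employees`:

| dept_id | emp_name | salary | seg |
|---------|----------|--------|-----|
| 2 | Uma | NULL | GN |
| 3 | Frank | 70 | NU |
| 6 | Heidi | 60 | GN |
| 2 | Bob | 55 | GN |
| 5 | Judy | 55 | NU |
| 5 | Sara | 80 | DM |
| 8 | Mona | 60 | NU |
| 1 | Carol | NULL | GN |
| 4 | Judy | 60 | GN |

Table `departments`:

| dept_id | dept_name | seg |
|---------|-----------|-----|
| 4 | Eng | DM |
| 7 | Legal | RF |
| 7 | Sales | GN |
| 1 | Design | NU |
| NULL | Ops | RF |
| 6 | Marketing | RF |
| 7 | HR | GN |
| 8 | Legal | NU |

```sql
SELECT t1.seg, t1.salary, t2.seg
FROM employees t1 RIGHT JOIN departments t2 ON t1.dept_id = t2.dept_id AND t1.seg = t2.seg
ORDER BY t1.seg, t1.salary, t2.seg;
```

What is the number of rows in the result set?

RIGHT JOIN keeps every row from `departments`; unmatched rows get NULL for `employees`'s columns.
Matching on t1.dept_id = t2.dept_id AND t1.seg = t2.seg. A NULL in a compared column never satisfies the condition.
- dept_id=2, seg=GN: no matching t2 row.
- dept_id=3, seg=NU: no matching t2 row.
- dept_id=6, seg=GN: no matching t2 row.
- dept_id=2, seg=GN: no matching t2 row.
- dept_id=5, seg=NU: no matching t2 row.
- dept_id=5, seg=DM: no matching t2 row.
- dept_id=8, seg=NU: 1 matching t2 row(s), so 1 row(s) emitted.
- dept_id=1, seg=GN: no matching t2 row.
- dept_id=4, seg=GN: no matching t2 row.
- plus 7 unmatched t2 row(s), each kept with NULL t1 columns.
Total: 1 matched + 7 padded = 8 rows.

8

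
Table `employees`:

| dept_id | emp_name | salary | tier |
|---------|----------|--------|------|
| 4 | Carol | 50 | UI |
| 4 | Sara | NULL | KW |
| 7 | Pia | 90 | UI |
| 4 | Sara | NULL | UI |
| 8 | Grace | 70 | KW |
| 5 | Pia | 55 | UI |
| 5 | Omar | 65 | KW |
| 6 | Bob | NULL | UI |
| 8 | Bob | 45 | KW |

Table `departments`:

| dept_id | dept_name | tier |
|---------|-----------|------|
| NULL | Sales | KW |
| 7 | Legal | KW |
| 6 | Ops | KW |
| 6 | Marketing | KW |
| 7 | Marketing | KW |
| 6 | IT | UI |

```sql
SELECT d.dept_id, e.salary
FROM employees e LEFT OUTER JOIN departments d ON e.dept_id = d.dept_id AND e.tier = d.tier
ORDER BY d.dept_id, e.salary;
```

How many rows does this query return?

LEFT JOIN keeps every row from `employees`; unmatched rows get NULL for `departments`'s columns.
Matching on e.dept_id = d.dept_id AND e.tier = d.tier. A NULL in a compared column never satisfies the condition.
Matched pairs: 1; unmatched e rows kept: 8.
Total: 1 matched + 8 padded = 9 rows.

9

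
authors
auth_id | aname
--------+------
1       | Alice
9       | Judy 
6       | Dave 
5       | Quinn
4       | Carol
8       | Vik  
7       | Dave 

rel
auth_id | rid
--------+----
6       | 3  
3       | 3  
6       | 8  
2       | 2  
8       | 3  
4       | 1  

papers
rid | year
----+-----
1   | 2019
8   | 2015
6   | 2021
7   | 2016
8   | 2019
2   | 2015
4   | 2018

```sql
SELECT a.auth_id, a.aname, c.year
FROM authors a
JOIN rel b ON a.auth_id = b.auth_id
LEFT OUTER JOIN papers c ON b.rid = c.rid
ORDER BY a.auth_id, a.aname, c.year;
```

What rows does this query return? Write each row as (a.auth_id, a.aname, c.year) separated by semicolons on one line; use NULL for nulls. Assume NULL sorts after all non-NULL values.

(4, Carol, 2019); (6, Dave, 2015); (6, Dave, 2019); (6, Dave, NULL); (8, Vik, NULL)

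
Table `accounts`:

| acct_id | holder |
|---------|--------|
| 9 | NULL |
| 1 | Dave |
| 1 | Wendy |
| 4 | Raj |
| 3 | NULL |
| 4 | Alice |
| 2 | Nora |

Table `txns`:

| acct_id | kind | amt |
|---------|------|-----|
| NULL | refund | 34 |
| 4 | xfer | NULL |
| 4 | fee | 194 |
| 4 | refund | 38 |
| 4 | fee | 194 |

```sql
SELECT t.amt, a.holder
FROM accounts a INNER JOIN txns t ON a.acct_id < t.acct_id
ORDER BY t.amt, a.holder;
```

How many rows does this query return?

16

INNER JOIN keeps only pairs where the ON condition holds.
Matching on a.acct_id < t.acct_id. A NULL in a compared column never satisfies the condition.
- a (acct_id=9) has no partner → excluded.
- a (acct_id=1) pairs with 4 row(s) of t.
- a (acct_id=1) pairs with 4 row(s) of t.
- a (acct_id=4) has no partner → excluded.
- a (acct_id=3) pairs with 4 row(s) of t.
- a (acct_id=4) has no partner → excluded.
- a (acct_id=2) pairs with 4 row(s) of t.
Total: 16 rows.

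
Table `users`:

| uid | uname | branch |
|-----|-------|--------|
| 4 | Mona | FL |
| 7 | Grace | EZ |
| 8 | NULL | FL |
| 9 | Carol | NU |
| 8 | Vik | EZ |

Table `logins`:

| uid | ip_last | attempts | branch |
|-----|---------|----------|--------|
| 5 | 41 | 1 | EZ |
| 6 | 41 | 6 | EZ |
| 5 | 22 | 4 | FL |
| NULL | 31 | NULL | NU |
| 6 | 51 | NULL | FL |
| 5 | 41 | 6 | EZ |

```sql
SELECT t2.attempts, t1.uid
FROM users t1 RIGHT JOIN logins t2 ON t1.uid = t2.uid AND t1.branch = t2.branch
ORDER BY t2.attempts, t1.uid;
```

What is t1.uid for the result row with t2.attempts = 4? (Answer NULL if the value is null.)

RIGHT JOIN keeps every row from `logins`; unmatched rows get NULL for `users`'s columns.
Matching on t1.uid = t2.uid AND t1.branch = t2.branch. A NULL in a compared column never satisfies the condition.
Matched pairs: 0; unmatched t2 rows kept: 6.

NULL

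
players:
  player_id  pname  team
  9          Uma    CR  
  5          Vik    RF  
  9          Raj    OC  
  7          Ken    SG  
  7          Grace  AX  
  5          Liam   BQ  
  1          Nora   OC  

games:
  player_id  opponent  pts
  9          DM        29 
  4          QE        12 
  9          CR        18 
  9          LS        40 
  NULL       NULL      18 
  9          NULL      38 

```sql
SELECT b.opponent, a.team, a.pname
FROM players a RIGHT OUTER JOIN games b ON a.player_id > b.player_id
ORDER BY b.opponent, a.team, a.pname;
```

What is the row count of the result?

RIGHT JOIN keeps every row from `games`; unmatched rows get NULL for `players`'s columns.
Matching on a.player_id > b.player_id. A NULL in a compared column never satisfies the condition.
Matched pairs: 6; unmatched b rows kept: 5.
Total: 6 matched + 5 padded = 11 rows.

11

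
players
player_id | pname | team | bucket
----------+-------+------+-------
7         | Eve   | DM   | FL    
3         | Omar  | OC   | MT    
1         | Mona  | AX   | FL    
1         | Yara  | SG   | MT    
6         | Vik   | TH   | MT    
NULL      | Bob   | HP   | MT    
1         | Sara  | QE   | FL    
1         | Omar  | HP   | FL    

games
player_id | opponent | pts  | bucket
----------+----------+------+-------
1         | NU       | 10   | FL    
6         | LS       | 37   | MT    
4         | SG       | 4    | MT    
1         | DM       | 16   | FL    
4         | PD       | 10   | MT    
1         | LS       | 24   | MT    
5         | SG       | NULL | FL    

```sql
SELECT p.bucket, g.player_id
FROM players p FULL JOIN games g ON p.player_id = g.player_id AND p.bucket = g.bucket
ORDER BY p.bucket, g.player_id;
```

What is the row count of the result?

14

FULL OUTER JOIN keeps every row from both sides; unmatched rows get NULL for the other side's columns.
Matching on p.player_id = g.player_id AND p.bucket = g.bucket. A NULL in a compared column never satisfies the condition.
- p (player_id=7, bucket=FL) has no partner → padded with NULL.
- p (player_id=3, bucket=MT) has no partner → padded with NULL.
- p (player_id=1, bucket=FL) pairs with 2 row(s) of g.
- p (player_id=1, bucket=MT) pairs with 1 row(s) of g.
- p (player_id=6, bucket=MT) pairs with 1 row(s) of g.
- p (player_id=NULL, bucket=MT) has no partner → padded with NULL.
- p (player_id=1, bucket=FL) pairs with 2 row(s) of g.
- p (player_id=1, bucket=FL) pairs with 2 row(s) of g.
- 3 g row(s) had no p match → kept, p columns NULL.
Total: 8 matched + 6 padded = 14 rows.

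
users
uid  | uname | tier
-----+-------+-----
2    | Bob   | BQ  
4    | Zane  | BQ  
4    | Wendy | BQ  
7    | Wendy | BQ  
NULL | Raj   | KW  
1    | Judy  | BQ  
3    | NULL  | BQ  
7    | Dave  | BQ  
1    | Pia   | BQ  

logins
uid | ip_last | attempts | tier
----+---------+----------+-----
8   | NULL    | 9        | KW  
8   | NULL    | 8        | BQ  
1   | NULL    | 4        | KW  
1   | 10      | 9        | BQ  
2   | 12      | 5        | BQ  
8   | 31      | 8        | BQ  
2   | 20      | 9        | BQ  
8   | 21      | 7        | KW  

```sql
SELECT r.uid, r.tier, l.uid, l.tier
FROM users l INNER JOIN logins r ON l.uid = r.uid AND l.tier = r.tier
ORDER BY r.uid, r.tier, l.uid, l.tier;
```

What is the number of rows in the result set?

INNER JOIN keeps only pairs where the ON condition holds.
Matching on l.uid = r.uid AND l.tier = r.tier. A NULL in a compared column never satisfies the condition.
- l[0] uid=2, tier=BQ → 2 match(es) in r → 2 row(s).
- l[1] uid=4, tier=BQ → no match; dropped.
- l[2] uid=4, tier=BQ → no match; dropped.
- l[3] uid=7, tier=BQ → no match; dropped.
- l[4] uid=NULL, tier=KW → no match; dropped.
- l[5] uid=1, tier=BQ → 1 match(es) in r → 1 row(s).
- l[6] uid=3, tier=BQ → no match; dropped.
- l[7] uid=7, tier=BQ → no match; dropped.
- l[8] uid=1, tier=BQ → 1 match(es) in r → 1 row(s).
Total: 4 rows.

4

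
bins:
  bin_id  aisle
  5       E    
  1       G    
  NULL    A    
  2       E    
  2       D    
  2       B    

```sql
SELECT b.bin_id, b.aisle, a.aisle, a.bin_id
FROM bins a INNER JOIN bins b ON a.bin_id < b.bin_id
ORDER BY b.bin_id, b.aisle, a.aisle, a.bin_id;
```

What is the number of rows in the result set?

7

INNER JOIN keeps only pairs where the ON condition holds.
Matching on a.bin_id < b.bin_id. A NULL in a compared column never satisfies the condition.
- a[0] bin_id=5 → no match; dropped.
- a[1] bin_id=1 → 4 match(es) in b → 4 row(s).
- a[2] bin_id=NULL → no match; dropped.
- a[3] bin_id=2 → 1 match(es) in b → 1 row(s).
- a[4] bin_id=2 → 1 match(es) in b → 1 row(s).
- a[5] bin_id=2 → 1 match(es) in b → 1 row(s).
Total: 7 rows.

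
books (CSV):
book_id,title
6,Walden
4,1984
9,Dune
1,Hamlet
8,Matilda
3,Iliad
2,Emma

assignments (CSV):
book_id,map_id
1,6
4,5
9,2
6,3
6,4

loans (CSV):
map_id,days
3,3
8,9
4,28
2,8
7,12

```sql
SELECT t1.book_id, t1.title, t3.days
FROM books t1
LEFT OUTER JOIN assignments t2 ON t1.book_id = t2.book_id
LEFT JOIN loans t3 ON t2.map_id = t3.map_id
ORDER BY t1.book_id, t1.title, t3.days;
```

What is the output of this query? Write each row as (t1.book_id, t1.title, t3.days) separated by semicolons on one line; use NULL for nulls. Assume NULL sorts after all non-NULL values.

(1, Hamlet, NULL); (2, Emma, NULL); (3, Iliad, NULL); (4, 1984, NULL); (6, Walden, 3); (6, Walden, 28); (8, Matilda, NULL); (9, Dune, 8)

Step 1 — t1 LEFT JOIN t2 on book_id → 8 row(s).
Then LEFT JOIN `loans t3` on map_id: each of those 8 rows is kept; rows whose t2.map_id has no match in t3 get NULL for t3's columns.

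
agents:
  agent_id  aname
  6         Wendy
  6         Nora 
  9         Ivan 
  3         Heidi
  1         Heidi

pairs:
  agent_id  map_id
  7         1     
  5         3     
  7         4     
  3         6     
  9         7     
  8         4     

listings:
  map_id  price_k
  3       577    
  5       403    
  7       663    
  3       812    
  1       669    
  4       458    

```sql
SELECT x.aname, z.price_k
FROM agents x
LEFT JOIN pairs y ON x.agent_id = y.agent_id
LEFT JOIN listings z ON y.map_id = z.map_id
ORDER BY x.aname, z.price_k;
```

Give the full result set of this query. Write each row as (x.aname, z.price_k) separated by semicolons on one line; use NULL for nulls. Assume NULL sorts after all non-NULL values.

Joins associate left-to-right: agents LEFT JOIN pairs on agent_id gives 5 intermediate row(s).
Then LEFT JOIN `listings z` on map_id: each of those 5 rows is kept; rows whose y.map_id has no match in z get NULL for z's columns.

(Heidi, NULL); (Heidi, NULL); (Ivan, 663); (Nora, NULL); (Wendy, NULL)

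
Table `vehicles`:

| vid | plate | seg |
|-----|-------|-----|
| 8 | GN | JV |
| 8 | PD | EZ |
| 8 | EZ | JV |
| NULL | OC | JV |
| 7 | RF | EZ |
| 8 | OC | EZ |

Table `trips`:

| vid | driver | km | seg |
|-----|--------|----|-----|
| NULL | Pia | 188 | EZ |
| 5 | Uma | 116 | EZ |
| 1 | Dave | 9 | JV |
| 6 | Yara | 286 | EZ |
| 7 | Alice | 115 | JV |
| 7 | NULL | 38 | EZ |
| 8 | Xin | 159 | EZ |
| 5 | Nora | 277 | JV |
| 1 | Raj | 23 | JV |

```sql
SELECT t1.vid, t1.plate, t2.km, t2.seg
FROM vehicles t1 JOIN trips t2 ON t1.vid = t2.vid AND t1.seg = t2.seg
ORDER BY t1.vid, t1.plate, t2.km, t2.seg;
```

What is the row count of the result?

INNER JOIN keeps only pairs where the ON condition holds.
Matching on t1.vid = t2.vid AND t1.seg = t2.seg. A NULL in a compared column never satisfies the condition.
Matched pairs: 3.
Total: 3 rows.

3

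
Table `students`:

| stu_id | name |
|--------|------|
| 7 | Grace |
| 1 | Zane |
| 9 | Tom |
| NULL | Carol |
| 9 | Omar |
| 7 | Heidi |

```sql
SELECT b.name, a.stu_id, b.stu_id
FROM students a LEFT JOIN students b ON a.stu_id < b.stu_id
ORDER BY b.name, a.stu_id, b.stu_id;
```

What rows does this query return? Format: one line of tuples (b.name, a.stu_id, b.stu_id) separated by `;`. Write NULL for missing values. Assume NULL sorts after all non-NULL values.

(Grace, 1, 7); (Heidi, 1, 7); (Omar, 1, 9); (Omar, 7, 9); (Omar, 7, 9); (Tom, 1, 9); (Tom, 7, 9); (Tom, 7, 9); (NULL, 9, NULL); (NULL, 9, NULL); (NULL, NULL, NULL)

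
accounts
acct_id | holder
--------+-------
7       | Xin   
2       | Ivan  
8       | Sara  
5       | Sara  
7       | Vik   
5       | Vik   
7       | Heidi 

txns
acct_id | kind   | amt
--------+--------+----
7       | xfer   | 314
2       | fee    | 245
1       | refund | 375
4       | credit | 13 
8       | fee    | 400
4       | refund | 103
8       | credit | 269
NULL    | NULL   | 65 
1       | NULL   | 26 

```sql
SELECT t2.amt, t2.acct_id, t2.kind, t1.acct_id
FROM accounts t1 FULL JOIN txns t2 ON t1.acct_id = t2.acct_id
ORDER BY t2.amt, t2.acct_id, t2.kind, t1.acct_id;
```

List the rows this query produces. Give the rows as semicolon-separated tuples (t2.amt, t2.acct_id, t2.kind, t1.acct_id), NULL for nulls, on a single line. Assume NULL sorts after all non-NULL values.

FULL OUTER JOIN keeps every row from both sides; unmatched rows get NULL for the other side's columns.
Matching on t1.acct_id = t2.acct_id. A NULL in a compared column never satisfies the condition.
- acct_id=7: 1 matching t2 row(s), so 1 row(s) emitted.
- acct_id=2: 1 matching t2 row(s), so 1 row(s) emitted.
- acct_id=8: 2 matching t2 row(s), so 2 row(s) emitted.
- acct_id=5: no t2 row matches, row kept with t2 columns NULL.
- acct_id=7: 1 matching t2 row(s), so 1 row(s) emitted.
- acct_id=5: no t2 row matches, row kept with t2 columns NULL.
- acct_id=7: 1 matching t2 row(s), so 1 row(s) emitted.
- 5 row(s) from t2 found no t1 partner → padded with NULL.

(13, 4, credit, NULL); (26, 1, NULL, NULL); (65, NULL, NULL, NULL); (103, 4, refund, NULL); (245, 2, fee, 2); (269, 8, credit, 8); (314, 7, xfer, 7); (314, 7, xfer, 7); (314, 7, xfer, 7); (375, 1, refund, NULL); (400, 8, fee, 8); (NULL, NULL, NULL, 5); (NULL, NULL, NULL, 5)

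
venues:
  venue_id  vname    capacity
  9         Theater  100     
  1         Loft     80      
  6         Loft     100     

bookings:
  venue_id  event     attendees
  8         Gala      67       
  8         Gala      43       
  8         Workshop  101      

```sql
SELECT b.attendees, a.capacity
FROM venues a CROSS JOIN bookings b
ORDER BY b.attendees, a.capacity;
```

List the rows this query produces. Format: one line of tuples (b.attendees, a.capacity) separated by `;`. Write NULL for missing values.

(43, 80); (43, 100); (43, 100); (67, 80); (67, 100); (67, 100); (101, 80); (101, 100); (101, 100)

CROSS JOIN pairs every row of `venues` with every row of `bookings`: 3 × 3 = 9 rows.
After projecting and ordering:
b.attendees | a.capacity
43 | 80
43 | 100
43 | 100
67 | 80
67 | 100
67 | 100
101 | 80
101 | 100
101 | 100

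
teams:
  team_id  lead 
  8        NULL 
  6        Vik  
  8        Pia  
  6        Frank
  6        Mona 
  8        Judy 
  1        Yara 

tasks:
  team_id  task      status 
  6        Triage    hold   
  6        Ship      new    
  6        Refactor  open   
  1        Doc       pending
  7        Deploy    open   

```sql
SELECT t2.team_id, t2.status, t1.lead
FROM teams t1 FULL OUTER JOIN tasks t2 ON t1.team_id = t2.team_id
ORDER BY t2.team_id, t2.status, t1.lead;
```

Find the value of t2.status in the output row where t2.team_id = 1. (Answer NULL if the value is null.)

pending

FULL OUTER JOIN keeps every row from both sides; unmatched rows get NULL for the other side's columns.
Matching on t1.team_id = t2.team_id.
Matched pairs: 10; unmatched t1 rows kept: 3; unmatched t2 rows kept: 1.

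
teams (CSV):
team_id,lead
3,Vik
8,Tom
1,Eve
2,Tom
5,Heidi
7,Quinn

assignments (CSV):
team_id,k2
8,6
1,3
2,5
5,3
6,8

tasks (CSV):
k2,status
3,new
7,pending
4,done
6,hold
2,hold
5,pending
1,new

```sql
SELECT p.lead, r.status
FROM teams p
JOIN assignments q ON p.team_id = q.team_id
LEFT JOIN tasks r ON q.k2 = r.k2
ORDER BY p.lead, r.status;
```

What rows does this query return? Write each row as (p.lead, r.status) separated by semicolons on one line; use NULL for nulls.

Step 1 — p INNER JOIN q on team_id → 4 row(s).
Then LEFT JOIN `tasks r` on k2: each of those 4 rows is kept; rows whose q.k2 has no match in r get NULL for r's columns.

(Eve, new); (Heidi, new); (Tom, hold); (Tom, pending)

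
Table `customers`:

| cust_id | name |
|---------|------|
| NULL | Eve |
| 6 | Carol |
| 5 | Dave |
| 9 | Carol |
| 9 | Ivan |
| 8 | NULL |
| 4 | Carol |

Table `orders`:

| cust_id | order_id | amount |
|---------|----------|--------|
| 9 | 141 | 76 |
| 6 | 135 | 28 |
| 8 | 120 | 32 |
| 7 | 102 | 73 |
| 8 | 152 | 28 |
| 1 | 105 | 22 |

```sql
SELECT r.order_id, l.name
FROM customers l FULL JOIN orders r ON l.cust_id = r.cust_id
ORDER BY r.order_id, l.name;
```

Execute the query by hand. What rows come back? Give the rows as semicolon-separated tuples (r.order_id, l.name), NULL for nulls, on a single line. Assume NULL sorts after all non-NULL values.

(102, NULL); (105, NULL); (120, NULL); (135, Carol); (141, Carol); (141, Ivan); (152, NULL); (NULL, Carol); (NULL, Dave); (NULL, Eve)

FULL OUTER JOIN keeps every row from both sides; unmatched rows get NULL for the other side's columns.
Matching on l.cust_id = r.cust_id. A NULL in a compared column never satisfies the condition.
- cust_id=NULL: no r row matches, row kept with r columns NULL.
- cust_id=6: 1 matching r row(s), so 1 row(s) emitted.
- cust_id=5: no r row matches, row kept with r columns NULL.
- cust_id=9: 1 matching r row(s), so 1 row(s) emitted.
- cust_id=9: 1 matching r row(s), so 1 row(s) emitted.
- cust_id=8: 2 matching r row(s), so 2 row(s) emitted.
- cust_id=4: no r row matches, row kept with r columns NULL.
- plus 2 unmatched r row(s), each kept with NULL l columns.
After projecting and ordering:
r.order_id | l.name
102 | NULL
105 | NULL
120 | NULL
135 | Carol
141 | Carol
141 | Ivan
152 | NULL
NULL | Carol
NULL | Dave
NULL | Eve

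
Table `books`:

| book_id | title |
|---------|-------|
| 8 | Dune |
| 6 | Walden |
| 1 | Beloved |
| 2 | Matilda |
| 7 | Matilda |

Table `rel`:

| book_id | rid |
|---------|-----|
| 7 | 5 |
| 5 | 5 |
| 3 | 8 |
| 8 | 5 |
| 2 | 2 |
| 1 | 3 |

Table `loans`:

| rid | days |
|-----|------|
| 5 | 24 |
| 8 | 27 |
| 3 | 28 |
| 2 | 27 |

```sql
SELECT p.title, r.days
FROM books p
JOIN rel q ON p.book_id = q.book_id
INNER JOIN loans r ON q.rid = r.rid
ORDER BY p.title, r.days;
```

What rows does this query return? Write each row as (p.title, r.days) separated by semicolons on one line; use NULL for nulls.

Evaluate left to right. First `books p INNER JOIN rel q` on book_id: 4 row(s).
Then INNER JOIN `loans r` on rid: keep only rows whose q.rid appears in r.

(Beloved, 28); (Dune, 24); (Matilda, 24); (Matilda, 27)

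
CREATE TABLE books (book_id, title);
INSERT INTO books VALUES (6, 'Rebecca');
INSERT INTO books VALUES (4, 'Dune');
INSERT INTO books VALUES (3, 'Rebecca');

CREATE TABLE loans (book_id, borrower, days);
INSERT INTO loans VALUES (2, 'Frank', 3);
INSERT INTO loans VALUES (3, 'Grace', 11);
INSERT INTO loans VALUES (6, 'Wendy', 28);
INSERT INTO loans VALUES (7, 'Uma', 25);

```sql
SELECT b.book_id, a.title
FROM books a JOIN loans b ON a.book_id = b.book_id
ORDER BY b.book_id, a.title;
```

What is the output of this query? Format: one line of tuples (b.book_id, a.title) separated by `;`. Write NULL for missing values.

INNER JOIN keeps only pairs where the ON condition holds.
Matching on a.book_id = b.book_id.
Matched pairs: 2.

(3, Rebecca); (6, Rebecca)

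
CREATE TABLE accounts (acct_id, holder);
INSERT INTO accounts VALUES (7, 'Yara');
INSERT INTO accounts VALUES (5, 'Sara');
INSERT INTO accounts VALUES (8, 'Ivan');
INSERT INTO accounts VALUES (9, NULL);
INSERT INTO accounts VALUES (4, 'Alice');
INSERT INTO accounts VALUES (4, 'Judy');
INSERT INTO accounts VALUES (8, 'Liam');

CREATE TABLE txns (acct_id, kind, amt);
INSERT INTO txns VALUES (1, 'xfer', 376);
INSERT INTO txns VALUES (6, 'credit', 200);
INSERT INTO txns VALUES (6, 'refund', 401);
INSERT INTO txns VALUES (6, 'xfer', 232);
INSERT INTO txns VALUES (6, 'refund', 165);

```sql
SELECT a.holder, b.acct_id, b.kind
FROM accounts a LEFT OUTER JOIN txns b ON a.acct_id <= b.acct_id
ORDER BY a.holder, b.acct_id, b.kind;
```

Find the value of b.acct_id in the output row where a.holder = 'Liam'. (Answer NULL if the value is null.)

LEFT JOIN keeps every row from `accounts`; unmatched rows get NULL for `txns`'s columns.
Matching on a.acct_id <= b.acct_id.
- a (acct_id=7) has no partner → padded with NULL.
- a (acct_id=5) pairs with 4 row(s) of b.
- a (acct_id=8) has no partner → padded with NULL.
- a (acct_id=9) has no partner → padded with NULL.
- a (acct_id=4) pairs with 4 row(s) of b.
- a (acct_id=4) pairs with 4 row(s) of b.
- a (acct_id=8) has no partner → padded with NULL.

NULL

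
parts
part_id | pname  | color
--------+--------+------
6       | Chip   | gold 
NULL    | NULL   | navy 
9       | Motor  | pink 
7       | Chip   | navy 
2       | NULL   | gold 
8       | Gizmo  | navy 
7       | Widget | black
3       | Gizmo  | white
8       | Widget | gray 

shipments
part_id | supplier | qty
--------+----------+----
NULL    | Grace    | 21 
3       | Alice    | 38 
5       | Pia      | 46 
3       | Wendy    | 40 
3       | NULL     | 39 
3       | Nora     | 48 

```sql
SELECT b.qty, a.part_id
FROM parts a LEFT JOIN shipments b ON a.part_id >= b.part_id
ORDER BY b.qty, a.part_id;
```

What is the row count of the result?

LEFT JOIN keeps every row from `parts`; unmatched rows get NULL for `shipments`'s columns.
Matching on a.part_id >= b.part_id. A NULL in a compared column never satisfies the condition.
Matched pairs: 34; unmatched a rows kept: 2.
Total: 34 matched + 2 padded = 36 rows.

36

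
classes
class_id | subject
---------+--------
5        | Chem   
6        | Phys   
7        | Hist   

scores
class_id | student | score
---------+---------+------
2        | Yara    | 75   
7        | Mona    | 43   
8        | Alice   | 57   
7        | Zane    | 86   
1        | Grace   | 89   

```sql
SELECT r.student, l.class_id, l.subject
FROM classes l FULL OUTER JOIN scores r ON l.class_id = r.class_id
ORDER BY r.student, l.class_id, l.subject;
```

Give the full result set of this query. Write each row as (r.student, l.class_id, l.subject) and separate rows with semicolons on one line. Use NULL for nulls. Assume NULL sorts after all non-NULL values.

(Alice, NULL, NULL); (Grace, NULL, NULL); (Mona, 7, Hist); (Yara, NULL, NULL); (Zane, 7, Hist); (NULL, 5, Chem); (NULL, 6, Phys)

FULL OUTER JOIN keeps every row from both sides; unmatched rows get NULL for the other side's columns.
Matching on l.class_id = r.class_id.
- l row (class_id=5): no match → kept, r columns NULL.
- l row (class_id=6): no match → kept, r columns NULL.
- l row (class_id=7): matches 2 r row(s) → 2 output row(s).
- 3 r row(s) had no l match → kept, l columns NULL.
After projecting and ordering:
r.student | l.class_id | l.subject
Alice | NULL | NULL
Grace | NULL | NULL
Mona | 7 | Hist
Yara | NULL | NULL
Zane | 7 | Hist
NULL | 5 | Chem
NULL | 6 | Phys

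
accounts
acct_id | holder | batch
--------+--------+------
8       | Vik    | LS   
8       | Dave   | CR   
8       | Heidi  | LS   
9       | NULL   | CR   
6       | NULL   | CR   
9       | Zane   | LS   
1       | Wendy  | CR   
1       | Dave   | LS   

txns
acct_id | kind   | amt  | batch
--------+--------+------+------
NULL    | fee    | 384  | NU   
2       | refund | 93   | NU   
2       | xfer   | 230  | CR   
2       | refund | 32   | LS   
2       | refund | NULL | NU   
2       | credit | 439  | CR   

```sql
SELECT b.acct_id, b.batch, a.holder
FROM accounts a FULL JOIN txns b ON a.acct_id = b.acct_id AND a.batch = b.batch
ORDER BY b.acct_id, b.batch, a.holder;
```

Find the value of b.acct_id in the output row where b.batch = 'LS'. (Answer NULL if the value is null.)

2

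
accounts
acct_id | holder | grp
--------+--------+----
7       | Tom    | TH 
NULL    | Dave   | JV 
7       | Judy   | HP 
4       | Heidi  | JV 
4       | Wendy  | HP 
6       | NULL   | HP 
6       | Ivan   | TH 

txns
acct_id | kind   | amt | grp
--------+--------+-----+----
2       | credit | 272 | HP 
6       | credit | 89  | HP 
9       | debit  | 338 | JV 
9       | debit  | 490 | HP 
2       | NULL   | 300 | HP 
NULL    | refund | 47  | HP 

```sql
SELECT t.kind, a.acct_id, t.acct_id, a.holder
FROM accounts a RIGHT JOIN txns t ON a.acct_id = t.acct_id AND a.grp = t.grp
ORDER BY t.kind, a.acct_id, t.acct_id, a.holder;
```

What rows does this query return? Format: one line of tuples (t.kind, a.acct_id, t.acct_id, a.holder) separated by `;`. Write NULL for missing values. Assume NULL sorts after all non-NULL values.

(credit, 6, 6, NULL); (credit, NULL, 2, NULL); (debit, NULL, 9, NULL); (debit, NULL, 9, NULL); (refund, NULL, NULL, NULL); (NULL, NULL, 2, NULL)

RIGHT JOIN keeps every row from `txns`; unmatched rows get NULL for `accounts`'s columns.
Matching on a.acct_id = t.acct_id AND a.grp = t.grp. A NULL in a compared column never satisfies the condition.
- a (acct_id=7, grp=TH) has no partner in t.
- a (acct_id=NULL, grp=JV) has no partner in t.
- a (acct_id=7, grp=HP) has no partner in t.
- a (acct_id=4, grp=JV) has no partner in t.
- a (acct_id=4, grp=HP) has no partner in t.
- a (acct_id=6, grp=HP) pairs with 1 row(s) of t.
- a (acct_id=6, grp=TH) has no partner in t.
- 5 t row(s) had no a match → kept, a columns NULL.
After projecting and ordering:
t.kind | a.acct_id | t.acct_id | a.holder
credit | 6 | 6 | NULL
credit | NULL | 2 | NULL
debit | NULL | 9 | NULL
debit | NULL | 9 | NULL
refund | NULL | NULL | NULL
NULL | NULL | 2 | NULL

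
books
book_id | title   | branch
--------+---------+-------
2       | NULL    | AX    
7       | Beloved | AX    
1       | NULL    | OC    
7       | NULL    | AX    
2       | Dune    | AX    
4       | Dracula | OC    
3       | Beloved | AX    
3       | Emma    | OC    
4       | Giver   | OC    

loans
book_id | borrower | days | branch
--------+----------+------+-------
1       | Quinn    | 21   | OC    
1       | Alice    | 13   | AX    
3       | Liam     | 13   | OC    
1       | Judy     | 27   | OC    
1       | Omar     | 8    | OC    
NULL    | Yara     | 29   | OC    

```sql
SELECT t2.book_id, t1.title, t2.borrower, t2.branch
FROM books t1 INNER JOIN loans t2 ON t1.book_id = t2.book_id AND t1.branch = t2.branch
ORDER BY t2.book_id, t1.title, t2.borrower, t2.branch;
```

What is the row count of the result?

4

INNER JOIN keeps only pairs where the ON condition holds.
Matching on t1.book_id = t2.book_id AND t1.branch = t2.branch. A NULL in a compared column never satisfies the condition.
Matched pairs: 4.
Total: 4 rows.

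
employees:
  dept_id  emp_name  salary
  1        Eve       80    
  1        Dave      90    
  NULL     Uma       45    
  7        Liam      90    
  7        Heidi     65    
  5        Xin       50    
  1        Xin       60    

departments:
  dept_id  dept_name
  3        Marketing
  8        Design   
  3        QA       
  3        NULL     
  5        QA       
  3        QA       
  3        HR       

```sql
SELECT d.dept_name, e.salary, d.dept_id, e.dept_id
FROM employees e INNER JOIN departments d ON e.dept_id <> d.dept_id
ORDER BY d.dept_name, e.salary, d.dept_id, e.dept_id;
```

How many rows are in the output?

INNER JOIN keeps only pairs where the ON condition holds.
Matching on e.dept_id <> d.dept_id. A NULL in a compared column never satisfies the condition.
- e[0] dept_id=1 → 7 match(es) in d → 7 row(s).
- e[1] dept_id=1 → 7 match(es) in d → 7 row(s).
- e[2] dept_id=NULL → no match; dropped.
- e[3] dept_id=7 → 7 match(es) in d → 7 row(s).
- e[4] dept_id=7 → 7 match(es) in d → 7 row(s).
- e[5] dept_id=5 → 6 match(es) in d → 6 row(s).
- e[6] dept_id=1 → 7 match(es) in d → 7 row(s).
Total: 41 rows.

41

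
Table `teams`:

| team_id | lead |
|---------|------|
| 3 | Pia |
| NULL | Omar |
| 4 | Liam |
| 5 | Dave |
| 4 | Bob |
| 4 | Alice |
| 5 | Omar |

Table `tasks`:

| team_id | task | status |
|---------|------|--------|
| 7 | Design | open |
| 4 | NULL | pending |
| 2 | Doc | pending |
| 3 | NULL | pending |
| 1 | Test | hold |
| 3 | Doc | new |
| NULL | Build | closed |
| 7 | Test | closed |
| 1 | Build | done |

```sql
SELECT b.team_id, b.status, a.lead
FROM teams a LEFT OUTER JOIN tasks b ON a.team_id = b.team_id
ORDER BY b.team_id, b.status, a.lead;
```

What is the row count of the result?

LEFT JOIN keeps every row from `teams`; unmatched rows get NULL for `tasks`'s columns.
Matching on a.team_id = b.team_id. A NULL in a compared column never satisfies the condition.
- a (team_id=3) pairs with 2 row(s) of b.
- a (team_id=NULL) has no partner → padded with NULL.
- a (team_id=4) pairs with 1 row(s) of b.
- a (team_id=5) has no partner → padded with NULL.
- a (team_id=4) pairs with 1 row(s) of b.
- a (team_id=4) pairs with 1 row(s) of b.
- a (team_id=5) has no partner → padded with NULL.
Total: 5 matched + 3 padded = 8 rows.

8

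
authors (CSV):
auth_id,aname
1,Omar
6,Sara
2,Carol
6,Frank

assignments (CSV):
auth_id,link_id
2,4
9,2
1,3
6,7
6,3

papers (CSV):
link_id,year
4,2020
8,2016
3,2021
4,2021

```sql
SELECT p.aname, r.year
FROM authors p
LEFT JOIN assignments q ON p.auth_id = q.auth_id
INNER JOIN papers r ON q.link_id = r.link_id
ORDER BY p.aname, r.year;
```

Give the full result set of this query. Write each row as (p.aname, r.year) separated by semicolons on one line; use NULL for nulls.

Step 1 — p LEFT JOIN q on auth_id → 6 row(s).
Then INNER JOIN `papers r` on link_id: keep only rows whose q.link_id appears in r.

(Carol, 2020); (Carol, 2021); (Frank, 2021); (Omar, 2021); (Sara, 2021)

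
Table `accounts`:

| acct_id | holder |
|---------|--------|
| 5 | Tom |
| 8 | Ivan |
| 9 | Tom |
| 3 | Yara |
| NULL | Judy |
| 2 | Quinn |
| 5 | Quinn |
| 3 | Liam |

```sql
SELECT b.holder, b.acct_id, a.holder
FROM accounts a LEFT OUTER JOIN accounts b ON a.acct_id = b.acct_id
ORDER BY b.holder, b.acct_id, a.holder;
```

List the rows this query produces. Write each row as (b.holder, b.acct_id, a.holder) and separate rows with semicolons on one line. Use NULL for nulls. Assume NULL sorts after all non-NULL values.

LEFT JOIN keeps every row from `accounts a`; unmatched rows get NULL for `accounts b`'s columns.
Matching on a.acct_id = b.acct_id. A NULL in a compared column never satisfies the condition.
- a[0] acct_id=5 → 2 match(es) in b → 2 row(s).
- a[1] acct_id=8 → 1 match(es) in b → 1 row(s).
- a[2] acct_id=9 → 1 match(es) in b → 1 row(s).
- a[3] acct_id=3 → 2 match(es) in b → 2 row(s).
- a[4] acct_id=NULL → no match; kept with NULLs on the b side.
- a[5] acct_id=2 → 1 match(es) in b → 1 row(s).
- a[6] acct_id=5 → 2 match(es) in b → 2 row(s).
- a[7] acct_id=3 → 2 match(es) in b → 2 row(s).

(Ivan, 8, Ivan); (Liam, 3, Liam); (Liam, 3, Yara); (Quinn, 2, Quinn); (Quinn, 5, Quinn); (Quinn, 5, Tom); (Tom, 5, Quinn); (Tom, 5, Tom); (Tom, 9, Tom); (Yara, 3, Liam); (Yara, 3, Yara); (NULL, NULL, Judy)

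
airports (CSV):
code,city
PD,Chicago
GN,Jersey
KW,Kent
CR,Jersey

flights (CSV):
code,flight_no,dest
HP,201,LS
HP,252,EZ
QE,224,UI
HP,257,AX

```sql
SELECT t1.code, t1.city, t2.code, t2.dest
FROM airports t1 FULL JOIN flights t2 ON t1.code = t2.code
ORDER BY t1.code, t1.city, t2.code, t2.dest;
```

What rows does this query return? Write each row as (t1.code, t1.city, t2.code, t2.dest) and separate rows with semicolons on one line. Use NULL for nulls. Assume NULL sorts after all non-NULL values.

(CR, Jersey, NULL, NULL); (GN, Jersey, NULL, NULL); (KW, Kent, NULL, NULL); (PD, Chicago, NULL, NULL); (NULL, NULL, HP, AX); (NULL, NULL, HP, EZ); (NULL, NULL, HP, LS); (NULL, NULL, QE, UI)

FULL OUTER JOIN keeps every row from both sides; unmatched rows get NULL for the other side's columns.
Matching on t1.code = t2.code.
- t1[0] code=PD → no match; kept with NULLs on the t2 side.
- t1[1] code=GN → no match; kept with NULLs on the t2 side.
- t1[2] code=KW → no match; kept with NULLs on the t2 side.
- t1[3] code=CR → no match; kept with NULLs on the t2 side.
- 4 row(s) from t2 found no t1 partner → padded with NULL.
After projecting and ordering:
t1.code | t1.city | t2.code | t2.dest
CR | Jersey | NULL | NULL
GN | Jersey | NULL | NULL
KW | Kent | NULL | NULL
PD | Chicago | NULL | NULL
NULL | NULL | HP | AX
NULL | NULL | HP | EZ
NULL | NULL | HP | LS
NULL | NULL | QE | UI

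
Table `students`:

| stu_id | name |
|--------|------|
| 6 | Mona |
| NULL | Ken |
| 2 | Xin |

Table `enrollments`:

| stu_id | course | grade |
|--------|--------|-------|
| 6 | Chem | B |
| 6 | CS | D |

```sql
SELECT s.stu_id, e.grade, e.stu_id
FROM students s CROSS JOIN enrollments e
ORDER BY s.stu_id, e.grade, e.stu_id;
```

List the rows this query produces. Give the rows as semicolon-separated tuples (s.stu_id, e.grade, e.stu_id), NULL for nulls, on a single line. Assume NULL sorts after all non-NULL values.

CROSS JOIN pairs every row of `students` with every row of `enrollments`: 3 × 2 = 6 rows.
After projecting and ordering:
s.stu_id | e.grade | e.stu_id
2 | B | 6
2 | D | 6
6 | B | 6
6 | D | 6
NULL | B | 6
NULL | D | 6

(2, B, 6); (2, D, 6); (6, B, 6); (6, D, 6); (NULL, B, 6); (NULL, D, 6)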